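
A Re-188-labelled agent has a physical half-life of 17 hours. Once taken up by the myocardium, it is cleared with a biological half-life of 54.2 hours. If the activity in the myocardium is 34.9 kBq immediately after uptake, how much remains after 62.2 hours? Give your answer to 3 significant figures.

1/t_eff = 1/t_phys + 1/t_biol = 1/17 + 1/54.2 = 0.077274 per hour.
t_eff = 17 × 54.2 / (17 + 54.2) ≈ 12.941 hours.
Remaining = 34.9 × (1/2)^(62.2/12.941) = 34.9 × (1/2)^4.8064 ≈ 1.2472 kBq.

1.25 kBq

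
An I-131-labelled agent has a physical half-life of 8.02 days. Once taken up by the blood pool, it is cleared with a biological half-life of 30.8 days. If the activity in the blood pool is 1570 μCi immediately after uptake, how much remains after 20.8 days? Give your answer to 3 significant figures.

163 μCi

1/t_eff = 1/t_phys + 1/t_biol = 1/8.02 + 1/30.8 = 0.15716 per day.
t_eff = 8.02 × 30.8 / (8.02 + 30.8) ≈ 6.3631 days.
Remaining = 1570 × (1/2)^(20.8/6.3631) = 1570 × (1/2)^3.2688 ≈ 162.88 μCi.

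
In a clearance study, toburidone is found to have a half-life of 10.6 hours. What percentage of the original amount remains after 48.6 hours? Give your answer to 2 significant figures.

4.2%

n = 48.6/10.6 ≈ 4.5849 half-lives.
Fraction remaining = (1/2)^4.5849 ≈ 0.041668, i.e. 4.1668%.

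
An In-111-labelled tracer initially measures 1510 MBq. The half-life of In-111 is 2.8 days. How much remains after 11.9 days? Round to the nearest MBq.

Number of half-lives: n = 11.9/2.8 ≈ 4.25.
Remaining = 1510 × (1/2)^4.25 = 1510 × 0.052556 ≈ 79.36 MBq.

79 MBq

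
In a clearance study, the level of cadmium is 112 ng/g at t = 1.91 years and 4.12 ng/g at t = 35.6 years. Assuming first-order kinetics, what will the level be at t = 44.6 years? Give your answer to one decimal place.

Over Δt = 35.6 − 1.91 = 33.69 years, the level fell by a factor of 112/4.12 ≈ 27.184.
n = log₂(27.184) ≈ 4.7647 half-lives, so t½ = 33.69/4.7647 ≈ 7.0707 years.
From t = 35.6 to t = 44.6: 4.12 × (1/2)^((44.6−35.6)/7.0707) ≈ 1.705 ng/g.

1.7 ng/g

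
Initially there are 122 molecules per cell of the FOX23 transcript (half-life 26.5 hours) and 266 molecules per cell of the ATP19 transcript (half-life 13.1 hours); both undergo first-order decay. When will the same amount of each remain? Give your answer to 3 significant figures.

Set 122·(1/2)^(t/26.5) = 266·(1/2)^(t/13.1).
Taking log₂: log₂(122/266) = t·(1/26.5 − 1/13.1).
log₂(0.45865) = -1.1245; 1/26.5 − 1/13.1 = -0.0386.
t = -1.1245 / -0.0386 ≈ 29.133 hours.

29.1 hours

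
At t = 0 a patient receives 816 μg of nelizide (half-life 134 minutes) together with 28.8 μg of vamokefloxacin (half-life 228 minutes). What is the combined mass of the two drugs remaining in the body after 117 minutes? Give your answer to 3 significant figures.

466 μg

nelizide: 816 × (1/2)^(117/134) = 816 × (1/2)^0.87313 ≈ 445.5 μg.
vamokefloxacin: 28.8 × (1/2)^(117/228) = 28.8 × (1/2)^0.51316 ≈ 20.18 μg.
Total = 445.5 + 20.18 ≈ 465.68 μg.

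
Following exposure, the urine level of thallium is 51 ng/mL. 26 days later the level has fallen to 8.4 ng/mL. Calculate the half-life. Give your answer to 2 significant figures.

A/A₀ = 8.4/51 ≈ 0.16471.
n = log₂(6.0714) ≈ 2.602 half-lives elapsed in 26 days.
t½ = 26/2.602 ≈ 9.9922 days.

10 days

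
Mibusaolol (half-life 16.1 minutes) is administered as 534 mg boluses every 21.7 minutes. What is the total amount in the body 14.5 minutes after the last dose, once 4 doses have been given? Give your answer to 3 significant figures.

460 mg

The 4 doses were given 79.6, 57.9, 36.2, 14.5 minutes ago.
Total = 534·(1/2)^(79.6/16.1) + 534·(1/2)^(57.9/16.1) + 534·(1/2)^(36.2/16.1) + 534·(1/2)^(14.5/16.1)
      = 17.347 + 44.152 + 112.38 + 286.04 ≈ 459.92 mg.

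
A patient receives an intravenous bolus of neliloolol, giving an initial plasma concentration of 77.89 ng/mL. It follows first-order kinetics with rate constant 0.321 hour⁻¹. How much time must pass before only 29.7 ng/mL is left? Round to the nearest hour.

3 hours

t½ = ln 2 / λ = 0.69315 / 0.321 ≈ 2.1593 hours.
Fraction remaining = 29.7/77.89 ≈ 0.38131.
n = log₂(77.89/29.7) = ln(2.6226)/ln 2 ≈ 1.391 half-lives.
t = n × t½ = 1.391 × 2.1593 ≈ 3.0036 hours.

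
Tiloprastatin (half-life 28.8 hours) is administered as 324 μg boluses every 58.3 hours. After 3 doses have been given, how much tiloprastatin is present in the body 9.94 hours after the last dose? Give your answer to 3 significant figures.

The 3 doses were given 126.54, 68.24, 9.94 hours ago.
Total = 324·(1/2)^(126.54/28.8) + 324·(1/2)^(68.24/28.8) + 324·(1/2)^(9.94/28.8)
      = 15.413 + 62.701 + 255.06 ≈ 333.18 μg.

333 μg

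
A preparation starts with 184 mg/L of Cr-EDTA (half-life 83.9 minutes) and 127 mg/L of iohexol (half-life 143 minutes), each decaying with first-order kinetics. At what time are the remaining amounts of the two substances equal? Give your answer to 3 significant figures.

109 minutes

Set 184·(1/2)^(t/83.9) = 127·(1/2)^(t/143).
Taking log₂: log₂(184/127) = t·(1/83.9 − 1/143).
log₂(1.4488) = 0.53488; 1/83.9 − 1/143 = 0.0049259.
t = 0.53488 / 0.0049259 ≈ 108.58 minutes.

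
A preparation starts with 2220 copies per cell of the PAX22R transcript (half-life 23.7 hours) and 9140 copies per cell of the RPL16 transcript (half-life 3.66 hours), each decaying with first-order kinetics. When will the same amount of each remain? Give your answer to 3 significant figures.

Set 2220·(1/2)^(t/23.7) = 9140·(1/2)^(t/3.66).
Taking log₂: log₂(2220/9140) = t·(1/23.7 − 1/3.66).
log₂(0.24289) = -2.0416; 1/23.7 − 1/3.66 = -0.23103.
t = -2.0416 / -0.23103 ≈ 8.8371 hours.

8.84 hours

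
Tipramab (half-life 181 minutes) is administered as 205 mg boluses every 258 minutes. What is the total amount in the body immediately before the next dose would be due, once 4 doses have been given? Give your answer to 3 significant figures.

The 4 doses were given 1032, 774, 516, 258 minutes ago.
Total = 205·(1/2)^(1032/181) + 205·(1/2)^(774/181) + 205·(1/2)^(516/181) + 205·(1/2)^(258/181)
      = 3.939 + 10.58 + 28.416 + 76.324 ≈ 119.26 mg.

119 mg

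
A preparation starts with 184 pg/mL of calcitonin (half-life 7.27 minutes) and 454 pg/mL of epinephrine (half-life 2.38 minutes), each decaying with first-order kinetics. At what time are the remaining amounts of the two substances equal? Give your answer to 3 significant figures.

Set 184·(1/2)^(t/7.27) = 454·(1/2)^(t/2.38).
Taking log₂: log₂(184/454) = t·(1/7.27 − 1/2.38).
log₂(0.40529) = -1.303; 1/7.27 − 1/2.38 = -0.28262.
t = -1.303 / -0.28262 ≈ 4.6104 minutes.

4.61 minutes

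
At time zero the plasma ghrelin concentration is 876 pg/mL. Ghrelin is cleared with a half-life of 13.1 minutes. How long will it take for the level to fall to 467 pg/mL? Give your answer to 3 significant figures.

Fraction remaining = 467/876 ≈ 0.53311.
n = log₂(876/467) = ln(1.8758)/ln 2 ≈ 0.90751 half-lives.
t = n × t½ = 0.90751 × 13.1 ≈ 11.888 minutes.

11.9 minutes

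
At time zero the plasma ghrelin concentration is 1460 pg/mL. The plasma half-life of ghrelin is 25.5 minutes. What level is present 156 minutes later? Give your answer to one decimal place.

Number of half-lives: n = 156/25.5 ≈ 6.1176.
Remaining = 1460 × (1/2)^6.1176 = 1460 × 0.014401 ≈ 21.026 pg/mL.

21.0 pg/mL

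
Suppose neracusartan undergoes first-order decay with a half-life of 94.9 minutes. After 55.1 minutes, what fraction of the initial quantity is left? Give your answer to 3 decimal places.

n = 55.1/94.9 ≈ 0.58061 half-lives.
Fraction remaining = (1/2)^0.58061 ≈ 0.66868.

0.669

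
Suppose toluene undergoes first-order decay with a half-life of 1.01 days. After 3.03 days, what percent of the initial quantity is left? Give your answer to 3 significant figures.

12.5%

n = 3.03/1.01 ≈ 3 half-lives.
Fraction remaining = (1/2)^3 ≈ 0.125, i.e. 12.5%.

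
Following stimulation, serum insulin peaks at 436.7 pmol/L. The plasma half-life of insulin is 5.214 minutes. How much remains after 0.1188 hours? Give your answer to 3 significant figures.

Convert the elapsed time: 0.1188 hours = 7.128 minutes.
Number of half-lives: n = 7.128/5.214 ≈ 1.3671.
Remaining = 436.7 × (1/2)^1.3671 = 436.7 × 0.38767 ≈ 169.3 pmol/L.

169 pmol/L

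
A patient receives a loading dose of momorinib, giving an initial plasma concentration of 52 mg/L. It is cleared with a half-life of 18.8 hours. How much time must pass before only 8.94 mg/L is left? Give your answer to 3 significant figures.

Fraction remaining = 8.94/52 ≈ 0.17192.
n = log₂(52/8.94) = ln(5.8166)/ln 2 ≈ 2.5402 half-lives.
t = n × t½ = 2.5402 × 18.8 ≈ 47.755 hours.

47.8 hours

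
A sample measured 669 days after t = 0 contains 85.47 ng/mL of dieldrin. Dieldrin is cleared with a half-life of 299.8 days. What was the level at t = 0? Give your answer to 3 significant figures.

Number of half-lives elapsed: n = 669/299.8 ≈ 2.2315.
A₀ = A × 2^n = 85.47 × 2^2.2315 = 85.47 × 4.6962 ≈ 401.38 ng/mL.

401 ng/mL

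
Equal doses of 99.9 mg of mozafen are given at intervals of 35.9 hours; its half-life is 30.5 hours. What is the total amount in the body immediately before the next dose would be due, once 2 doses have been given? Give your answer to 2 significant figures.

The 2 doses were given 71.8, 35.9 hours ago.
Total = 99.9·(1/2)^(71.8/30.5) + 99.9·(1/2)^(35.9/30.5)
      = 19.539 + 44.181 ≈ 63.721 mg.

64 mg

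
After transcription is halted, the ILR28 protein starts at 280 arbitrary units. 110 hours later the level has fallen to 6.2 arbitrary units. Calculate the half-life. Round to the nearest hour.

20 hours

A/A₀ = 6.2/280 ≈ 0.022143.
n = log₂(45.161) ≈ 5.497 half-lives elapsed in 110 hours.
t½ = 110/5.497 ≈ 20.011 hours.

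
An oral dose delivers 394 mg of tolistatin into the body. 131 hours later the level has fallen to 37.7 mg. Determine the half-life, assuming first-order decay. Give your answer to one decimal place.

38.7 hours

A/A₀ = 37.7/394 ≈ 0.095685.
n = log₂(10.451) ≈ 3.3856 half-lives elapsed in 131 hours.
t½ = 131/3.3856 ≈ 38.694 hours.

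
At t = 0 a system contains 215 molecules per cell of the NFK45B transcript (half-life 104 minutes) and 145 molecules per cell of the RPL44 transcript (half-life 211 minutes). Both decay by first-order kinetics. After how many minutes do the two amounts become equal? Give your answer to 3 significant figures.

Set 215·(1/2)^(t/104) = 145·(1/2)^(t/211).
Taking log₂: log₂(215/145) = t·(1/104 − 1/211).
log₂(1.4828) = 0.56828; 1/104 − 1/211 = 0.004876.
t = 0.56828 / 0.004876 ≈ 116.55 minutes.

117 minutes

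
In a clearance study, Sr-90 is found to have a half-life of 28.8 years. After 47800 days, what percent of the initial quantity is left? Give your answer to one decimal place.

47800 days = 130.959 years.
n = 130.959/28.8 ≈ 4.5472 half-lives.
Fraction remaining = (1/2)^4.5472 ≈ 0.042772, i.e. 4.2772%.

4.3%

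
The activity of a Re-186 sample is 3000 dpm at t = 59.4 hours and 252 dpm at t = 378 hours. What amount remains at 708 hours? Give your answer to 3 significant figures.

19.4 dpm

Over Δt = 378 − 59.4 = 318.6 hours, the level fell by a factor of 3000/252 ≈ 11.905.
n = log₂(11.905) ≈ 3.5735 half-lives, so t½ = 318.6/3.5735 ≈ 89.157 hours.
From t = 378 to t = 708: 252 × (1/2)^((708−378)/89.157) ≈ 19.373 dpm.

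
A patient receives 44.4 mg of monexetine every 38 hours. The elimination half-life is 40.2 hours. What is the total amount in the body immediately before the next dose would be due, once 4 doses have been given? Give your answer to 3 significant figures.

44.5 mg

The 4 doses were given 152, 114, 76, 38 hours ago.
Total = 44.4·(1/2)^(152/40.2) + 44.4·(1/2)^(114/40.2) + 44.4·(1/2)^(76/40.2) + 44.4·(1/2)^(38/40.2)
      = 3.2297 + 6.2189 + 11.975 + 23.058 ≈ 44.482 mg.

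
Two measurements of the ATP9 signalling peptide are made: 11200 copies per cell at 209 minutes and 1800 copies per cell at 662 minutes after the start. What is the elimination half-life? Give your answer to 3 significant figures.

Over Δt = 662 − 209 = 453 minutes, the level fell by a factor of 11200/1800 ≈ 6.2222.
n = log₂(6.2222) ≈ 2.6374 half-lives, so t½ = 453/2.6374 ≈ 171.76 minutes.

172 minutes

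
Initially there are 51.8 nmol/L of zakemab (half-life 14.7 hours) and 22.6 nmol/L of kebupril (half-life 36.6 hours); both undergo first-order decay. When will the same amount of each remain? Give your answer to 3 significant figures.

29.4 hours

Set 51.8·(1/2)^(t/14.7) = 22.6·(1/2)^(t/36.6).
Taking log₂: log₂(51.8/22.6) = t·(1/14.7 − 1/36.6).
log₂(2.292) = 1.1966; 1/14.7 − 1/36.6 = 0.040705.
t = 1.1966 / 0.040705 ≈ 29.398 hours.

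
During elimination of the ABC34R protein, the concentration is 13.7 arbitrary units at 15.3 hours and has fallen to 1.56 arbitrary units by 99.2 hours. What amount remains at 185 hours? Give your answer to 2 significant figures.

0.17 arbitrary units

Over Δt = 99.2 − 15.3 = 83.9 hours, the level fell by a factor of 13.7/1.56 ≈ 8.7821.
n = log₂(8.7821) ≈ 3.1346 half-lives, so t½ = 83.9/3.1346 ≈ 26.766 hours.
From t = 99.2 to t = 185: 1.56 × (1/2)^((185−99.2)/26.766) ≈ 0.16911 arbitrary units.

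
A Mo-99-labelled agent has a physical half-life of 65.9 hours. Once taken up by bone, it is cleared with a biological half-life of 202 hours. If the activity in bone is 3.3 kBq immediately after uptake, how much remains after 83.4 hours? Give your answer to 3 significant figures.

1/t_eff = 1/t_phys + 1/t_biol = 1/65.9 + 1/202 = 0.020125 per hour.
t_eff = 65.9 × 202 / (65.9 + 202) ≈ 49.689 hours.
Remaining = 3.3 × (1/2)^(83.4/49.689) = 3.3 × (1/2)^1.6784 ≈ 1.031 kBq.

1.03 kBq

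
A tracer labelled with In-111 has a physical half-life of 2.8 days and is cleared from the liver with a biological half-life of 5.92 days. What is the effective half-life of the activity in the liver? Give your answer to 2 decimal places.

1.90 days

1/t_eff = 1/t_phys + 1/t_biol = 1/2.8 + 1/5.92 = 0.52606 per day.
t_eff = 2.8 × 5.92 / (2.8 + 5.92) ≈ 1.9009 days.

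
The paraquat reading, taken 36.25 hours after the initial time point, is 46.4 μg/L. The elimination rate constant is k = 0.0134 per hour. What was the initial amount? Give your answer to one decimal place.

t½ = ln 2 / k = 0.69315 / 0.0134 ≈ 51.727 hours.
Number of half-lives elapsed: n = 36.25/51.727 ≈ 0.70079.
A₀ = A × 2^n = 46.4 × 2^0.70079 = 46.4 × 1.6254 ≈ 75.418 μg/L.

75.4 μg/L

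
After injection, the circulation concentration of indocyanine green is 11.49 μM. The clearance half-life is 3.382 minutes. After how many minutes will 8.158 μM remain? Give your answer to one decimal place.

1.7 minutes

Fraction remaining = 8.158/11.49 ≈ 0.71001.
n = log₂(11.49/8.158) = ln(1.4084)/ln 2 ≈ 0.49409 half-lives.
t = n × t½ = 0.49409 × 3.382 ≈ 1.671 minutes.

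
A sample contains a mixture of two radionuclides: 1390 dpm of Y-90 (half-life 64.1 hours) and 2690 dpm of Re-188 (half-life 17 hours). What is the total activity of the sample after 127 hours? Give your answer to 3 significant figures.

Y-90: 1390 × (1/2)^(127/64.1) = 1390 × (1/2)^1.9813 ≈ 352.04 dpm.
Re-188: 2690 × (1/2)^(127/17) = 2690 × (1/2)^7.4706 ≈ 15.166 dpm.
Total = 352.04 + 15.166 ≈ 367.2 dpm.

367 dpm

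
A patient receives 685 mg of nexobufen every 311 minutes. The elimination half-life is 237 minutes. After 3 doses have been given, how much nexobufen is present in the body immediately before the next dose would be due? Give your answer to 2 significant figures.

The 3 doses were given 933, 622, 311 minutes ago.
Total = 685·(1/2)^(933/237) + 685·(1/2)^(622/237) + 685·(1/2)^(311/237)
      = 44.732 + 111.08 + 275.85 ≈ 431.66 mg.

430 mg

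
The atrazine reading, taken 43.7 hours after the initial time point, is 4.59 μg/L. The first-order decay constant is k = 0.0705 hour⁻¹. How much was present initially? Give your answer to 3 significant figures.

t½ = ln 2 / k = 0.69315 / 0.0705 ≈ 9.8319 hours.
Number of half-lives elapsed: n = 43.7/9.8319 ≈ 4.4447.
A₀ = A × 2^n = 4.59 × 2^4.4447 = 4.59 × 21.777 ≈ 99.956 μg/L.

100 μg/L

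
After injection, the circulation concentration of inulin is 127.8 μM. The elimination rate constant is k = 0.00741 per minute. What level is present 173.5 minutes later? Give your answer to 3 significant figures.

35.3 μM

t½ = ln 2 / k = 0.69315 / 0.00741 ≈ 93.542 minutes.
Number of half-lives: n = 173.5/93.542 ≈ 1.8548.
Remaining = 127.8 × (1/2)^1.8548 = 127.8 × 0.27647 ≈ 35.334 μM.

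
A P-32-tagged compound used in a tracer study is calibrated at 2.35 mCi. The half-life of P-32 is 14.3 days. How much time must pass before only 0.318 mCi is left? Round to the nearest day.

Fraction remaining = 0.318/2.35 ≈ 0.13532.
n = log₂(2.35/0.318) = ln(7.3899)/ln 2 ≈ 2.8856 half-lives.
t = n × t½ = 2.8856 × 14.3 ≈ 41.264 days.

41 days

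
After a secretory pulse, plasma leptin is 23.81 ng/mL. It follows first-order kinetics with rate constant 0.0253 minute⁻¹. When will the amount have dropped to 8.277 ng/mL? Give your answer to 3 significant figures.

41.8 minutes

t½ = ln 2 / k = 0.69315 / 0.0253 ≈ 27.397 minutes.
Fraction remaining = 8.277/23.81 ≈ 0.34763.
n = log₂(23.81/8.277) = ln(2.8766)/ln 2 ≈ 1.5244 half-lives.
t = n × t½ = 1.5244 × 27.397 ≈ 41.764 minutes.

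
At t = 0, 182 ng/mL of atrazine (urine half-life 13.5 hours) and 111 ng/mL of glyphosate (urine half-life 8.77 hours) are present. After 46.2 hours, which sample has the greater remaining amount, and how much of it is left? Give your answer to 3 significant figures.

atrazine: 182 × (1/2)^3.4222 ≈ 16.978 ng/mL.
glyphosate: 111 × (1/2)^5.268 ≈ 2.8808 ng/mL.
Atrazine has more remaining, at ≈ 16.978 ng/mL.

atrazine, 17.0 ng/mL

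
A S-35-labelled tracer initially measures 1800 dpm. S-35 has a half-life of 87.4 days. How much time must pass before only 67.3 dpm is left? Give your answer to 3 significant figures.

Fraction remaining = 67.3/1800 ≈ 0.037389.
n = log₂(1800/67.3) = ln(26.746)/ln 2 ≈ 4.7412 half-lives.
t = n × t½ = 4.7412 × 87.4 ≈ 414.38 days.

414 days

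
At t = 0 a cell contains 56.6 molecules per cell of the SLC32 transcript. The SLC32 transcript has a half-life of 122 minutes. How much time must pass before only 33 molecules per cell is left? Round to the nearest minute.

Fraction remaining = 33/56.6 ≈ 0.58304.
n = log₂(56.6/33) = ln(1.7152)/ln 2 ≈ 0.77834 half-lives.
t = n × t½ = 0.77834 × 122 ≈ 94.957 minutes.

95 minutes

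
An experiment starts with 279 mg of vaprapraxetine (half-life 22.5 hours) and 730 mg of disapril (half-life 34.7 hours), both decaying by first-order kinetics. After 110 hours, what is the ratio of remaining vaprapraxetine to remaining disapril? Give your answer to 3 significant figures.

0.116

vaprapraxetine: 279 × (1/2)^(110/22.5) = 279 × (1/2)^4.8889 ≈ 9.4168 mg.
disapril: 730 × (1/2)^(110/34.7) = 730 × (1/2)^3.17 ≈ 81.105 mg.
Ratio ≈ 9.4168 / 81.105 ≈ 0.11611.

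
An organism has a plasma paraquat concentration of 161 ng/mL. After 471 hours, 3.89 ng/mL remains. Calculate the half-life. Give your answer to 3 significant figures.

87.7 hours

A/A₀ = 3.89/161 ≈ 0.024161.
n = log₂(41.388) ≈ 5.3711 half-lives elapsed in 471 hours.
t½ = 471/5.3711 ≈ 87.691 hours.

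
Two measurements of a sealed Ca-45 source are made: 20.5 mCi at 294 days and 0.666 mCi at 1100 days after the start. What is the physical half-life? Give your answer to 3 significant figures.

163 days

Over Δt = 1100 − 294 = 806 days, the level fell by a factor of 20.5/0.666 ≈ 30.781.
n = log₂(30.781) ≈ 4.944 half-lives, so t½ = 806/4.944 ≈ 163.03 days.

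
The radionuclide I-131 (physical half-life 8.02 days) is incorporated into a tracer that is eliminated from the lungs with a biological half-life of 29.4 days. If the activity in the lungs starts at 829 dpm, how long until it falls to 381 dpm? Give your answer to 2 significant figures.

7.1 days

1/t_eff = 1/t_phys + 1/t_biol = 1/8.02 + 1/29.4 = 0.1587 per day.
t_eff = 8.02 × 29.4 / (8.02 + 29.4) ≈ 6.3011 days.
n = log₂(829/381) ≈ 1.1216; t = 1.1216 × 6.3011 ≈ 7.0672 days.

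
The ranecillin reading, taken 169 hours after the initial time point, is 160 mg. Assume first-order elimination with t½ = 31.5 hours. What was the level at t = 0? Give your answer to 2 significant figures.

Number of half-lives elapsed: n = 169/31.5 ≈ 5.3651.
A₀ = A × 2^n = 160 × 2^5.3651 = 160 × 41.214 ≈ 6594.3 mg.

6600 mg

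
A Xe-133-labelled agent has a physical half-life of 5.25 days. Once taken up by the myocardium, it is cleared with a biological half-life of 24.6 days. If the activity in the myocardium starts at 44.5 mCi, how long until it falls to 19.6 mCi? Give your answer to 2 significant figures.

1/t_eff = 1/t_phys + 1/t_biol = 1/5.25 + 1/24.6 = 0.23113 per day.
t_eff = 5.25 × 24.6 / (5.25 + 24.6) ≈ 4.3266 days.
n = log₂(44.5/19.6) ≈ 1.183; t = 1.183 × 4.3266 ≈ 5.1182 days.

5.1 days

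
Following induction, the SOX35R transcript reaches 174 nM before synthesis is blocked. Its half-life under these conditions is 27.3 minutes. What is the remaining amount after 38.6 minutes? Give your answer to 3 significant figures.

65.3 nM

Number of half-lives: n = 38.6/27.3 ≈ 1.4139.
Remaining = 174 × (1/2)^1.4139 = 174 × 0.37529 ≈ 65.301 nM.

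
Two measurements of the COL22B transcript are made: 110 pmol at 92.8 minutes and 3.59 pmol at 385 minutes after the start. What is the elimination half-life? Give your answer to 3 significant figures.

Over Δt = 385 − 92.8 = 292.2 minutes, the level fell by a factor of 110/3.59 ≈ 30.641.
n = log₂(30.641) ≈ 4.9374 half-lives, so t½ = 292.2/4.9374 ≈ 59.181 minutes.

59.2 minutes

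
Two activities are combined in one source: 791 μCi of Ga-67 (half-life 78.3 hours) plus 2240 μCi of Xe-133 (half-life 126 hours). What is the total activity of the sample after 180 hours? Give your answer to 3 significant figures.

Ga-67: 791 × (1/2)^(180/78.3) = 791 × (1/2)^2.2989 ≈ 160.75 μCi.
Xe-133: 2240 × (1/2)^(180/126) = 2240 × (1/2)^1.4286 ≈ 832.16 μCi.
Total = 160.75 + 832.16 ≈ 992.91 μCi.

993 μCi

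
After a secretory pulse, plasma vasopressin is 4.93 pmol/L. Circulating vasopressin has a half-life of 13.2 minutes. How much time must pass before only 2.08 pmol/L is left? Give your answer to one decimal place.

Fraction remaining = 2.08/4.93 ≈ 0.42191.
n = log₂(4.93/2.08) = ln(2.3702)/ln 2 ≈ 1.245 half-lives.
t = n × t½ = 1.245 × 13.2 ≈ 16.434 minutes.

16.4 minutes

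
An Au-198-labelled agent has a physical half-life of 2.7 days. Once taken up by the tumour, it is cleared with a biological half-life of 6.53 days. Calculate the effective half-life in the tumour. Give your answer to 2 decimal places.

1.91 days

1/t_eff = 1/t_phys + 1/t_biol = 1/2.7 + 1/6.53 = 0.52351 per day.
t_eff = 2.7 × 6.53 / (2.7 + 6.53) ≈ 1.9102 days.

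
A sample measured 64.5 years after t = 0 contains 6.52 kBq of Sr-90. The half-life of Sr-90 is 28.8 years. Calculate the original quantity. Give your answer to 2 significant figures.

Number of half-lives elapsed: n = 64.5/28.8 ≈ 2.2396.
A₀ = A × 2^n = 6.52 × 2^2.2396 = 6.52 × 4.7226 ≈ 30.791 kBq.

31 kBq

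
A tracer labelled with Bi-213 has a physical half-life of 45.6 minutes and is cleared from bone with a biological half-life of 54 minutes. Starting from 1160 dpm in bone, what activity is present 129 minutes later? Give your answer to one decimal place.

1/t_eff = 1/t_phys + 1/t_biol = 1/45.6 + 1/54 = 0.040448 per minute.
t_eff = 45.6 × 54 / (45.6 + 54) ≈ 24.723 minutes.
Remaining = 1160 × (1/2)^(129/24.723) = 1160 × (1/2)^5.2178 ≈ 31.17 dpm.

31.2 dpm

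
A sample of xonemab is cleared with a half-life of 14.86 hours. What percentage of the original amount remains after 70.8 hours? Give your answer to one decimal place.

n = 70.8/14.86 ≈ 4.7645 half-lives.
Fraction remaining = (1/2)^4.7645 ≈ 0.036792, i.e. 3.6792%.

3.7%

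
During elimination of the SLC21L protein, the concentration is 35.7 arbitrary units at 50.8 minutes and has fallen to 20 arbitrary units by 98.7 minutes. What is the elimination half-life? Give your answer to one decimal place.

57.3 minutes

Over Δt = 98.7 − 50.8 = 47.9 minutes, the level fell by a factor of 35.7/20 ≈ 1.785.
n = log₂(1.785) ≈ 0.83592 half-lives, so t½ = 47.9/0.83592 ≈ 57.302 minutes.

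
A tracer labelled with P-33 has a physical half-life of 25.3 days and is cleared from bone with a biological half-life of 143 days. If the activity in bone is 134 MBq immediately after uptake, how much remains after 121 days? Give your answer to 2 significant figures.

1/t_eff = 1/t_phys + 1/t_biol = 1/25.3 + 1/143 = 0.046519 per day.
t_eff = 25.3 × 143 / (25.3 + 143) ≈ 21.497 days.
Remaining = 134 × (1/2)^(121/21.497) = 134 × (1/2)^5.6288 ≈ 2.7082 MBq.

2.7 MBq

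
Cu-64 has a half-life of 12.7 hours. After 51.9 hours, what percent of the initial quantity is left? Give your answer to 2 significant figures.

n = 51.9/12.7 ≈ 4.0866 half-lives.
Fraction remaining = (1/2)^4.0866 ≈ 0.058858, i.e. 5.8858%.

5.9%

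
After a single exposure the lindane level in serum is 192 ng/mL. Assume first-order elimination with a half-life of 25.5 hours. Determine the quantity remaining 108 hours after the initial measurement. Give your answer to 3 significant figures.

Number of half-lives: n = 108/25.5 ≈ 4.2353.
Remaining = 192 × (1/2)^4.2353 = 192 × 0.053094 ≈ 10.194 ng/mL.

10.2 ng/mL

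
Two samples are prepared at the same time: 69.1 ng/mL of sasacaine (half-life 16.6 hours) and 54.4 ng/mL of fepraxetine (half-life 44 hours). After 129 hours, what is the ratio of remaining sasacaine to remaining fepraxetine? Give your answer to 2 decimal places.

0.04

sasacaine: 69.1 × (1/2)^(129/16.6) = 69.1 × (1/2)^7.7711 ≈ 0.31634 ng/mL.
fepraxetine: 54.4 × (1/2)^(129/44) = 54.4 × (1/2)^2.9318 ≈ 7.1291 ng/mL.
Ratio ≈ 0.31634 / 7.1291 ≈ 0.044373.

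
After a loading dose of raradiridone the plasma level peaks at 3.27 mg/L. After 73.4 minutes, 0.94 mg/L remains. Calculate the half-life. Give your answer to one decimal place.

40.8 minutes

A/A₀ = 0.94/3.27 ≈ 0.28746.
n = log₂(3.4787) ≈ 1.7986 half-lives elapsed in 73.4 minutes.
t½ = 73.4/1.7986 ≈ 40.81 minutes.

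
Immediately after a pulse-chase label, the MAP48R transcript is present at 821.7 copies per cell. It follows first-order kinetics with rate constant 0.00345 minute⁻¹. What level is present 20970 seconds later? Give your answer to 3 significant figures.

t½ = ln 2 / λ = 0.69315 / 0.00345 ≈ 200.91 minutes.
Convert the elapsed time: 20970 seconds = 349.5 minutes.
Number of half-lives: n = 349.5/200.91 ≈ 1.7396.
Remaining = 821.7 × (1/2)^1.7396 = 821.7 × 0.29946 ≈ 246.07 copies per cell.

246 copies per cell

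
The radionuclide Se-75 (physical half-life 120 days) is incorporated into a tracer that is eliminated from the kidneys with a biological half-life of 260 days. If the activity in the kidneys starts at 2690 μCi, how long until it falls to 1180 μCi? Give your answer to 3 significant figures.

1/t_eff = 1/t_phys + 1/t_biol = 1/120 + 1/260 = 0.012179 per day.
t_eff = 120 × 260 / (120 + 260) ≈ 82.105 days.
n = log₂(2690/1180) ≈ 1.1888; t = 1.1888 × 82.105 ≈ 97.608 days.

97.6 days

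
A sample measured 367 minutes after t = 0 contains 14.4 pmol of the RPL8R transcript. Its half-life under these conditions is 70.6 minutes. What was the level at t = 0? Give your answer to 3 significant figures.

529 pmol

Number of half-lives elapsed: n = 367/70.6 ≈ 5.1983.
A₀ = A × 2^n = 14.4 × 2^5.1983 = 14.4 × 36.715 ≈ 528.7 pmol.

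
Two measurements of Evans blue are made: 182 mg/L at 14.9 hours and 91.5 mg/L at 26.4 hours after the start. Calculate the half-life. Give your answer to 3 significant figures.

Over Δt = 26.4 − 14.9 = 11.5 hours, the level fell by a factor of 182/91.5 ≈ 1.9891.
n = log₂(1.9891) ≈ 0.99209 half-lives, so t½ = 11.5/0.99209 ≈ 11.592 hours.

11.6 hours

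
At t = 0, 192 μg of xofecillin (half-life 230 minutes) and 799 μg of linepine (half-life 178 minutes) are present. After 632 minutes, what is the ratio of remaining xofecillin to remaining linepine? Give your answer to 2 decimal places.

xofecillin: 192 × (1/2)^(632/230) = 192 × (1/2)^2.7478 ≈ 28.584 μg.
linepine: 799 × (1/2)^(632/178) = 799 × (1/2)^3.5506 ≈ 68.19 μg.
Ratio ≈ 28.584 / 68.19 ≈ 0.41918.

0.42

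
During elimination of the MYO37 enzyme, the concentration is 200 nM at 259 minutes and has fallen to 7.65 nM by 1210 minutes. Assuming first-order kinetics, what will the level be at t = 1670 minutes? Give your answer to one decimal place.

Over Δt = 1210 − 259 = 951 minutes, the level fell by a factor of 200/7.65 ≈ 26.144.
n = log₂(26.144) ≈ 4.7084 half-lives, so t½ = 951/4.7084 ≈ 201.98 minutes.
From t = 1210 to t = 1670: 7.65 × (1/2)^((1670−1210)/201.98) ≈ 1.5779 nM.

1.6 nM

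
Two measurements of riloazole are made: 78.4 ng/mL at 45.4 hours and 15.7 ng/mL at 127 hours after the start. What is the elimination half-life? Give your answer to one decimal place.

35.2 hours

Over Δt = 127 − 45.4 = 81.6 hours, the level fell by a factor of 78.4/15.7 ≈ 4.9936.
n = log₂(4.9936) ≈ 2.3201 half-lives, so t½ = 81.6/2.3201 ≈ 35.171 hours.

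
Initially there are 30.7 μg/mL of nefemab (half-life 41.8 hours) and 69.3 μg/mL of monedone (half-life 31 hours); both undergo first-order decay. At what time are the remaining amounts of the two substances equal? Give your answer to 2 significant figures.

140 hours

Set 30.7·(1/2)^(t/41.8) = 69.3·(1/2)^(t/31).
Taking log₂: log₂(30.7/69.3) = t·(1/41.8 − 1/31).
log₂(0.443) = -1.1746; 1/41.8 − 1/31 = -0.0083346.
t = -1.1746 / -0.0083346 ≈ 140.93 hours.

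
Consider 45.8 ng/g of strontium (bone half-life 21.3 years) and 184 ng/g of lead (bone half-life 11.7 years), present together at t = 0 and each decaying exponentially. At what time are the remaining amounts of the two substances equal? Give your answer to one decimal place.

52.1 years

Set 45.8·(1/2)^(t/21.3) = 184·(1/2)^(t/11.7).
Taking log₂: log₂(45.8/184) = t·(1/21.3 − 1/11.7).
log₂(0.24891) = -2.0063; 1/21.3 − 1/11.7 = -0.038522.
t = -2.0063 / -0.038522 ≈ 52.082 years.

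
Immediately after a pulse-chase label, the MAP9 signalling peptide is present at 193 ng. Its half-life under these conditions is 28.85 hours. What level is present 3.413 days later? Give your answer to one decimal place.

Convert the elapsed time: 3.413 days = 81.912 hours.
Number of half-lives: n = 81.912/28.85 ≈ 2.8392.
Remaining = 193 × (1/2)^2.8392 = 193 × 0.13973 ≈ 26.969 ng.

27.0 ng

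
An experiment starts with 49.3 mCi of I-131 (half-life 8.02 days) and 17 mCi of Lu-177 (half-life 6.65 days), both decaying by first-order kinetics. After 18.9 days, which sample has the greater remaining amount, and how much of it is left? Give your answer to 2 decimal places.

I-131, 9.63 mCi

I-131: 49.3 × (1/2)^2.3566 ≈ 9.6258 mCi.
Lu-177: 17 × (1/2)^2.8421 ≈ 2.3708 mCi.
I-131 has more remaining, at ≈ 9.6258 mCi.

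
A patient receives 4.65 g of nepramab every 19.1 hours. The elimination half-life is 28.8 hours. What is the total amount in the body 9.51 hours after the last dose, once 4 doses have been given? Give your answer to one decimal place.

8.4 g

The 4 doses were given 66.81, 47.71, 28.61, 9.51 hours ago.
Total = 4.65·(1/2)^(66.81/28.8) + 4.65·(1/2)^(47.71/28.8) + 4.65·(1/2)^(28.61/28.8) + 4.65·(1/2)^(9.51/28.8)
      = 0.93138 + 1.4749 + 2.3357 + 3.6987 ≈ 8.4407 g.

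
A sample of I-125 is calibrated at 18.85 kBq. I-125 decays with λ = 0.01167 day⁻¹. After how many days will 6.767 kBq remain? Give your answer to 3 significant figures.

87.8 days

t½ = ln 2 / λ = 0.69315 / 0.01167 ≈ 59.396 days.
Fraction remaining = 6.767/18.85 ≈ 0.35899.
n = log₂(18.85/6.767) = ln(2.7856)/ln 2 ≈ 1.478 half-lives.
t = n × t½ = 1.478 × 59.396 ≈ 87.785 days.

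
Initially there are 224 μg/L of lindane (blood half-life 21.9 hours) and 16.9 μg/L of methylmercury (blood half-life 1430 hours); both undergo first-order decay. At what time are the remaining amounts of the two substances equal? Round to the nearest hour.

Set 224·(1/2)^(t/21.9) = 16.9·(1/2)^(t/1430).
Taking log₂: log₂(224/16.9) = t·(1/21.9 − 1/1430).
log₂(13.254) = 3.7284; 1/21.9 − 1/1430 = 0.044963.
t = 3.7284 / 0.044963 ≈ 82.922 hours.

83 hours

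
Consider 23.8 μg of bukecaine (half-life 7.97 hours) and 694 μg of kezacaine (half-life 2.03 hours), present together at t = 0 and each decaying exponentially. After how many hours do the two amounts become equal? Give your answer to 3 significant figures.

13.3 hours

Set 23.8·(1/2)^(t/7.97) = 694·(1/2)^(t/2.03).
Taking log₂: log₂(23.8/694) = t·(1/7.97 − 1/2.03).
log₂(0.034294) = -4.8659; 1/7.97 − 1/2.03 = -0.36714.
t = -4.8659 / -0.36714 ≈ 13.254 hours.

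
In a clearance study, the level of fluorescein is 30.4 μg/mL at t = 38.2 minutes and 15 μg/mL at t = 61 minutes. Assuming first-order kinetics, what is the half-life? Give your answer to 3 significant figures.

Over Δt = 61 − 38.2 = 22.8 minutes, the level fell by a factor of 30.4/15 ≈ 2.0267.
n = log₂(2.0267) ≈ 1.0191 half-lives, so t½ = 22.8/1.0191 ≈ 22.372 minutes.

22.4 minutes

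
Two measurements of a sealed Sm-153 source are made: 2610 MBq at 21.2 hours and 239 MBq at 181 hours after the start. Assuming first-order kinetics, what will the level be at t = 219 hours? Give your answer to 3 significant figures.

Over Δt = 181 − 21.2 = 159.8 hours, the level fell by a factor of 2610/239 ≈ 10.921.
n = log₂(10.921) ≈ 3.449 half-lives, so t½ = 159.8/3.449 ≈ 46.333 hours.
From t = 181 to t = 219: 239 × (1/2)^((219−181)/46.333) ≈ 135.37 MBq.

135 MBq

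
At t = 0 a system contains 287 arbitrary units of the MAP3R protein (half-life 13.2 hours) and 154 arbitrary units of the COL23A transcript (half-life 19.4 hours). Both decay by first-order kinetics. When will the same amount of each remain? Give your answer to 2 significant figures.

Set 287·(1/2)^(t/13.2) = 154·(1/2)^(t/19.4).
Taking log₂: log₂(287/154) = t·(1/13.2 − 1/19.4).
log₂(1.8636) = 0.89812; 1/13.2 − 1/19.4 = 0.024211.
t = 0.89812 / 0.024211 ≈ 37.095 hours.

37 hours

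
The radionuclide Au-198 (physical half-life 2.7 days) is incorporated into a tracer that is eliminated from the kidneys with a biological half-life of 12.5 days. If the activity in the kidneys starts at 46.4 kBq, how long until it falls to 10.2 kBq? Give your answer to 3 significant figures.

1/t_eff = 1/t_phys + 1/t_biol = 1/2.7 + 1/12.5 = 0.45037 per day.
t_eff = 2.7 × 12.5 / (2.7 + 12.5) ≈ 2.2204 days.
n = log₂(46.4/10.2) ≈ 2.1856; t = 2.1856 × 2.2204 ≈ 4.8528 days.

4.85 days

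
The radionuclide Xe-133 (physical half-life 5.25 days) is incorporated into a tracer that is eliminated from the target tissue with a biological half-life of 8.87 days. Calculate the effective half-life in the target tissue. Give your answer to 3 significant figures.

3.30 days

1/t_eff = 1/t_phys + 1/t_biol = 1/5.25 + 1/8.87 = 0.30322 per day.
t_eff = 5.25 × 8.87 / (5.25 + 8.87) ≈ 3.298 days.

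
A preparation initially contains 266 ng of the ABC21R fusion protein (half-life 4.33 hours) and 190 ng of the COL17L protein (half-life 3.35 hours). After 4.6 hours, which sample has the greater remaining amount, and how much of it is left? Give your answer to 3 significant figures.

ABC21R fusion protein, 127 ng

ABC21R fusion protein: 266 × (1/2)^1.0624 ≈ 127.37 ng.
COL17L protein: 190 × (1/2)^1.3731 ≈ 73.35 ng.
ABC21R fusion protein has more remaining, at ≈ 127.37 ng.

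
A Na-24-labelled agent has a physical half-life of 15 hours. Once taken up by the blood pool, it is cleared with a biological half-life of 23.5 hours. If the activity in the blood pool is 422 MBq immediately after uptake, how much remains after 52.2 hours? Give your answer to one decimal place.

1/t_eff = 1/t_phys + 1/t_biol = 1/15 + 1/23.5 = 0.10922 per hour.
t_eff = 15 × 23.5 / (15 + 23.5) ≈ 9.1558 hours.
Remaining = 422 × (1/2)^(52.2/9.1558) = 422 × (1/2)^5.7013 ≈ 8.1107 MBq.

8.1 MBq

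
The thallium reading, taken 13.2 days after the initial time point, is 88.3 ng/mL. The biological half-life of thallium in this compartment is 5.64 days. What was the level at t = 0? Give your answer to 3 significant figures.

Number of half-lives elapsed: n = 13.2/5.64 ≈ 2.3404.
A₀ = A × 2^n = 88.3 × 2^2.3404 = 88.3 × 5.0645 ≈ 447.2 ng/mL.

447 ng/mL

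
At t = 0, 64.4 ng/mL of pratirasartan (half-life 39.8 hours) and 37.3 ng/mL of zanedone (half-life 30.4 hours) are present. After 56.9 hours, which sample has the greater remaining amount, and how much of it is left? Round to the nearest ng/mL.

pratirasartan, 24 ng/mL

pratirasartan: 64.4 × (1/2)^1.4296 ≈ 23.907 ng/mL.
zanedone: 37.3 × (1/2)^1.8717 ≈ 10.192 ng/mL.
Pratirasartan has more remaining, at ≈ 23.907 ng/mL.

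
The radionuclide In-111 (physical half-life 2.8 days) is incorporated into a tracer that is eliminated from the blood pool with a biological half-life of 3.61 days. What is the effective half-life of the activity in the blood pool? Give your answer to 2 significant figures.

1.6 days

1/t_eff = 1/t_phys + 1/t_biol = 1/2.8 + 1/3.61 = 0.63415 per day.
t_eff = 2.8 × 3.61 / (2.8 + 3.61) ≈ 1.5769 days.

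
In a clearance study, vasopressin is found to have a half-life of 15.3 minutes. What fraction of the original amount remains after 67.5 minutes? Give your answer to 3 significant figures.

0.0470

n = 67.5/15.3 ≈ 4.4118 half-lives.
Fraction remaining = (1/2)^4.4118 ≈ 0.046981.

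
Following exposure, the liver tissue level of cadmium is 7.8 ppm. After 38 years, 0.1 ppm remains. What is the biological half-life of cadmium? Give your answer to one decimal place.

6.0 years

A/A₀ = 0.1/7.8 ≈ 0.012821.
n = log₂(78) ≈ 6.2854 half-lives elapsed in 38 years.
t½ = 38/6.2854 ≈ 6.0458 years.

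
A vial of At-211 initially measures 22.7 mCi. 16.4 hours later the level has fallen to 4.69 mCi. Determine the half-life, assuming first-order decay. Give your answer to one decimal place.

A/A₀ = 4.69/22.7 ≈ 0.20661.
n = log₂(4.8401) ≈ 2.275 half-lives elapsed in 16.4 hours.
t½ = 16.4/2.275 ≈ 7.2087 hours.

7.2 hours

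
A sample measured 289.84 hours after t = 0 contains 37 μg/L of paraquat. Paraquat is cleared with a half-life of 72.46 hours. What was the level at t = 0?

592 μg/L

Number of half-lives elapsed: n = 289.84/72.46 ≈ 4.
A₀ = A × 2^n = 37 × 2^4 = 37 × 16 ≈ 592 μg/L.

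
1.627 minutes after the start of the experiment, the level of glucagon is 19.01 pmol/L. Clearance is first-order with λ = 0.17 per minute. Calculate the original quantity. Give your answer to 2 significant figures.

t½ = ln 2 / λ = 0.69315 / 0.17 ≈ 4.0773 minutes.
Number of half-lives elapsed: n = 1.627/4.0773 ≈ 0.39904.
A₀ = A × 2^n = 19.01 × 2^0.39904 = 19.01 × 1.3186 ≈ 25.067 pmol/L.

25 pmol/L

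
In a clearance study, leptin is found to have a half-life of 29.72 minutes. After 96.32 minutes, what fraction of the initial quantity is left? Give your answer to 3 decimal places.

n = 96.32/29.72 ≈ 3.2409 half-lives.
Fraction remaining = (1/2)^3.2409 ≈ 0.10578.

0.106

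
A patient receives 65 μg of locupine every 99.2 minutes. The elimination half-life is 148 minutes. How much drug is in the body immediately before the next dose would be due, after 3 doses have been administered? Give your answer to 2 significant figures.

83 μg

The 3 doses were given 297.6, 198.4, 99.2 minutes ago.
Total = 65·(1/2)^(297.6/148) + 65·(1/2)^(198.4/148) + 65·(1/2)^(99.2/148)
      = 16.129 + 25.667 + 40.845 ≈ 82.641 μg.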